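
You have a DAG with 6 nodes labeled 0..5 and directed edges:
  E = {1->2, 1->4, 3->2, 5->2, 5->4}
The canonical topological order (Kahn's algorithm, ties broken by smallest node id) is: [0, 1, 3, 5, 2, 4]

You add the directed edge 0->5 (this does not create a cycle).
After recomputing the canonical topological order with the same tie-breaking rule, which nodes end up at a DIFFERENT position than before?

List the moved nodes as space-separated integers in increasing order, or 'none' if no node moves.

Answer: none

Derivation:
Old toposort: [0, 1, 3, 5, 2, 4]
Added edge 0->5
Recompute Kahn (smallest-id tiebreak):
  initial in-degrees: [0, 0, 3, 0, 2, 1]
  ready (indeg=0): [0, 1, 3]
  pop 0: indeg[5]->0 | ready=[1, 3, 5] | order so far=[0]
  pop 1: indeg[2]->2; indeg[4]->1 | ready=[3, 5] | order so far=[0, 1]
  pop 3: indeg[2]->1 | ready=[5] | order so far=[0, 1, 3]
  pop 5: indeg[2]->0; indeg[4]->0 | ready=[2, 4] | order so far=[0, 1, 3, 5]
  pop 2: no out-edges | ready=[4] | order so far=[0, 1, 3, 5, 2]
  pop 4: no out-edges | ready=[] | order so far=[0, 1, 3, 5, 2, 4]
New canonical toposort: [0, 1, 3, 5, 2, 4]
Compare positions:
  Node 0: index 0 -> 0 (same)
  Node 1: index 1 -> 1 (same)
  Node 2: index 4 -> 4 (same)
  Node 3: index 2 -> 2 (same)
  Node 4: index 5 -> 5 (same)
  Node 5: index 3 -> 3 (same)
Nodes that changed position: none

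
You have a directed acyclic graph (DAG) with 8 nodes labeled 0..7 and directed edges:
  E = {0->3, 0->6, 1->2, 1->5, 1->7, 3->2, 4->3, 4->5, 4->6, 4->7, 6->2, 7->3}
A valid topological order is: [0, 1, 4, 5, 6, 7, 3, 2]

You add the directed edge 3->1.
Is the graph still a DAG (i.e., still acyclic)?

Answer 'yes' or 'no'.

Answer: no

Derivation:
Given toposort: [0, 1, 4, 5, 6, 7, 3, 2]
Position of 3: index 6; position of 1: index 1
New edge 3->1: backward (u after v in old order)
Backward edge: old toposort is now invalid. Check if this creates a cycle.
Does 1 already reach 3? Reachable from 1: [1, 2, 3, 5, 7]. YES -> cycle!
Still a DAG? no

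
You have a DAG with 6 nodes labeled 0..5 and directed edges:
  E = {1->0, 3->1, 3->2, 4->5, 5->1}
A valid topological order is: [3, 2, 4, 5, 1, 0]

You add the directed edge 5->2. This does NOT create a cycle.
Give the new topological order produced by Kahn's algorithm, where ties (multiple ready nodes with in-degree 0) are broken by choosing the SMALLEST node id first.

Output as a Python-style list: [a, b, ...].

Old toposort: [3, 2, 4, 5, 1, 0]
Added edge: 5->2
Position of 5 (3) > position of 2 (1). Must reorder: 5 must now come before 2.
Run Kahn's algorithm (break ties by smallest node id):
  initial in-degrees: [1, 2, 2, 0, 0, 1]
  ready (indeg=0): [3, 4]
  pop 3: indeg[1]->1; indeg[2]->1 | ready=[4] | order so far=[3]
  pop 4: indeg[5]->0 | ready=[5] | order so far=[3, 4]
  pop 5: indeg[1]->0; indeg[2]->0 | ready=[1, 2] | order so far=[3, 4, 5]
  pop 1: indeg[0]->0 | ready=[0, 2] | order so far=[3, 4, 5, 1]
  pop 0: no out-edges | ready=[2] | order so far=[3, 4, 5, 1, 0]
  pop 2: no out-edges | ready=[] | order so far=[3, 4, 5, 1, 0, 2]
  Result: [3, 4, 5, 1, 0, 2]

Answer: [3, 4, 5, 1, 0, 2]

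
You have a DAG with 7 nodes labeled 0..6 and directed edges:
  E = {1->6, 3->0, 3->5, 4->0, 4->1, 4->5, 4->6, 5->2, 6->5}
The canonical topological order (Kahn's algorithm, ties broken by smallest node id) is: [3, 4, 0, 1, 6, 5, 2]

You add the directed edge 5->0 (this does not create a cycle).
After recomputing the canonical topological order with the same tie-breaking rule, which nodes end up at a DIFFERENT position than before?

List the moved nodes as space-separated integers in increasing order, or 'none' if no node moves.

Answer: 0 1 5 6

Derivation:
Old toposort: [3, 4, 0, 1, 6, 5, 2]
Added edge 5->0
Recompute Kahn (smallest-id tiebreak):
  initial in-degrees: [3, 1, 1, 0, 0, 3, 2]
  ready (indeg=0): [3, 4]
  pop 3: indeg[0]->2; indeg[5]->2 | ready=[4] | order so far=[3]
  pop 4: indeg[0]->1; indeg[1]->0; indeg[5]->1; indeg[6]->1 | ready=[1] | order so far=[3, 4]
  pop 1: indeg[6]->0 | ready=[6] | order so far=[3, 4, 1]
  pop 6: indeg[5]->0 | ready=[5] | order so far=[3, 4, 1, 6]
  pop 5: indeg[0]->0; indeg[2]->0 | ready=[0, 2] | order so far=[3, 4, 1, 6, 5]
  pop 0: no out-edges | ready=[2] | order so far=[3, 4, 1, 6, 5, 0]
  pop 2: no out-edges | ready=[] | order so far=[3, 4, 1, 6, 5, 0, 2]
New canonical toposort: [3, 4, 1, 6, 5, 0, 2]
Compare positions:
  Node 0: index 2 -> 5 (moved)
  Node 1: index 3 -> 2 (moved)
  Node 2: index 6 -> 6 (same)
  Node 3: index 0 -> 0 (same)
  Node 4: index 1 -> 1 (same)
  Node 5: index 5 -> 4 (moved)
  Node 6: index 4 -> 3 (moved)
Nodes that changed position: 0 1 5 6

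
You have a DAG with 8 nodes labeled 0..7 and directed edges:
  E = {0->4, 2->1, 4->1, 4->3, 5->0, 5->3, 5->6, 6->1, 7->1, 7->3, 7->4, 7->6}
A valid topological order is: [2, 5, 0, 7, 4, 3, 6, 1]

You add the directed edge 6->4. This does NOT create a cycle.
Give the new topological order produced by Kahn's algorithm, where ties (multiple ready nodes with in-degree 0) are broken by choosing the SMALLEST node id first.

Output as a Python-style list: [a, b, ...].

Answer: [2, 5, 0, 7, 6, 4, 1, 3]

Derivation:
Old toposort: [2, 5, 0, 7, 4, 3, 6, 1]
Added edge: 6->4
Position of 6 (6) > position of 4 (4). Must reorder: 6 must now come before 4.
Run Kahn's algorithm (break ties by smallest node id):
  initial in-degrees: [1, 4, 0, 3, 3, 0, 2, 0]
  ready (indeg=0): [2, 5, 7]
  pop 2: indeg[1]->3 | ready=[5, 7] | order so far=[2]
  pop 5: indeg[0]->0; indeg[3]->2; indeg[6]->1 | ready=[0, 7] | order so far=[2, 5]
  pop 0: indeg[4]->2 | ready=[7] | order so far=[2, 5, 0]
  pop 7: indeg[1]->2; indeg[3]->1; indeg[4]->1; indeg[6]->0 | ready=[6] | order so far=[2, 5, 0, 7]
  pop 6: indeg[1]->1; indeg[4]->0 | ready=[4] | order so far=[2, 5, 0, 7, 6]
  pop 4: indeg[1]->0; indeg[3]->0 | ready=[1, 3] | order so far=[2, 5, 0, 7, 6, 4]
  pop 1: no out-edges | ready=[3] | order so far=[2, 5, 0, 7, 6, 4, 1]
  pop 3: no out-edges | ready=[] | order so far=[2, 5, 0, 7, 6, 4, 1, 3]
  Result: [2, 5, 0, 7, 6, 4, 1, 3]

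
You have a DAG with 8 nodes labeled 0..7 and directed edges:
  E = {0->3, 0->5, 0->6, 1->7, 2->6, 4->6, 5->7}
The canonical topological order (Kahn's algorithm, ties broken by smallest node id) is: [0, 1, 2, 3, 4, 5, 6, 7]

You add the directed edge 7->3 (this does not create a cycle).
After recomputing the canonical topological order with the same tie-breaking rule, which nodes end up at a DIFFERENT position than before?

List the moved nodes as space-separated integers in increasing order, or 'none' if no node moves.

Old toposort: [0, 1, 2, 3, 4, 5, 6, 7]
Added edge 7->3
Recompute Kahn (smallest-id tiebreak):
  initial in-degrees: [0, 0, 0, 2, 0, 1, 3, 2]
  ready (indeg=0): [0, 1, 2, 4]
  pop 0: indeg[3]->1; indeg[5]->0; indeg[6]->2 | ready=[1, 2, 4, 5] | order so far=[0]
  pop 1: indeg[7]->1 | ready=[2, 4, 5] | order so far=[0, 1]
  pop 2: indeg[6]->1 | ready=[4, 5] | order so far=[0, 1, 2]
  pop 4: indeg[6]->0 | ready=[5, 6] | order so far=[0, 1, 2, 4]
  pop 5: indeg[7]->0 | ready=[6, 7] | order so far=[0, 1, 2, 4, 5]
  pop 6: no out-edges | ready=[7] | order so far=[0, 1, 2, 4, 5, 6]
  pop 7: indeg[3]->0 | ready=[3] | order so far=[0, 1, 2, 4, 5, 6, 7]
  pop 3: no out-edges | ready=[] | order so far=[0, 1, 2, 4, 5, 6, 7, 3]
New canonical toposort: [0, 1, 2, 4, 5, 6, 7, 3]
Compare positions:
  Node 0: index 0 -> 0 (same)
  Node 1: index 1 -> 1 (same)
  Node 2: index 2 -> 2 (same)
  Node 3: index 3 -> 7 (moved)
  Node 4: index 4 -> 3 (moved)
  Node 5: index 5 -> 4 (moved)
  Node 6: index 6 -> 5 (moved)
  Node 7: index 7 -> 6 (moved)
Nodes that changed position: 3 4 5 6 7

Answer: 3 4 5 6 7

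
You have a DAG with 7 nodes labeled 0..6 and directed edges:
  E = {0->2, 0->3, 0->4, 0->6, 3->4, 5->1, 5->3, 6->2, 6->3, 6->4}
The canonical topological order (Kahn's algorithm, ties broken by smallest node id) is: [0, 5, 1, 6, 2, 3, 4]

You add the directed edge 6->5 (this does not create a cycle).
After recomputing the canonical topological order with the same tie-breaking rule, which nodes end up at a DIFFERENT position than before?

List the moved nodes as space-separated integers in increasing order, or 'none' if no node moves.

Old toposort: [0, 5, 1, 6, 2, 3, 4]
Added edge 6->5
Recompute Kahn (smallest-id tiebreak):
  initial in-degrees: [0, 1, 2, 3, 3, 1, 1]
  ready (indeg=0): [0]
  pop 0: indeg[2]->1; indeg[3]->2; indeg[4]->2; indeg[6]->0 | ready=[6] | order so far=[0]
  pop 6: indeg[2]->0; indeg[3]->1; indeg[4]->1; indeg[5]->0 | ready=[2, 5] | order so far=[0, 6]
  pop 2: no out-edges | ready=[5] | order so far=[0, 6, 2]
  pop 5: indeg[1]->0; indeg[3]->0 | ready=[1, 3] | order so far=[0, 6, 2, 5]
  pop 1: no out-edges | ready=[3] | order so far=[0, 6, 2, 5, 1]
  pop 3: indeg[4]->0 | ready=[4] | order so far=[0, 6, 2, 5, 1, 3]
  pop 4: no out-edges | ready=[] | order so far=[0, 6, 2, 5, 1, 3, 4]
New canonical toposort: [0, 6, 2, 5, 1, 3, 4]
Compare positions:
  Node 0: index 0 -> 0 (same)
  Node 1: index 2 -> 4 (moved)
  Node 2: index 4 -> 2 (moved)
  Node 3: index 5 -> 5 (same)
  Node 4: index 6 -> 6 (same)
  Node 5: index 1 -> 3 (moved)
  Node 6: index 3 -> 1 (moved)
Nodes that changed position: 1 2 5 6

Answer: 1 2 5 6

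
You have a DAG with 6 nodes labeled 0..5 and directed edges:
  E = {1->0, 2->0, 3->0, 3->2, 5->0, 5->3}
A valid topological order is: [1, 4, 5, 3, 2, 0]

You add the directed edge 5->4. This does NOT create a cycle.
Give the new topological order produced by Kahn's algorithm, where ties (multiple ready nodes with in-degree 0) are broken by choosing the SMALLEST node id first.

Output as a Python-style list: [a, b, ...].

Answer: [1, 5, 3, 2, 0, 4]

Derivation:
Old toposort: [1, 4, 5, 3, 2, 0]
Added edge: 5->4
Position of 5 (2) > position of 4 (1). Must reorder: 5 must now come before 4.
Run Kahn's algorithm (break ties by smallest node id):
  initial in-degrees: [4, 0, 1, 1, 1, 0]
  ready (indeg=0): [1, 5]
  pop 1: indeg[0]->3 | ready=[5] | order so far=[1]
  pop 5: indeg[0]->2; indeg[3]->0; indeg[4]->0 | ready=[3, 4] | order so far=[1, 5]
  pop 3: indeg[0]->1; indeg[2]->0 | ready=[2, 4] | order so far=[1, 5, 3]
  pop 2: indeg[0]->0 | ready=[0, 4] | order so far=[1, 5, 3, 2]
  pop 0: no out-edges | ready=[4] | order so far=[1, 5, 3, 2, 0]
  pop 4: no out-edges | ready=[] | order so far=[1, 5, 3, 2, 0, 4]
  Result: [1, 5, 3, 2, 0, 4]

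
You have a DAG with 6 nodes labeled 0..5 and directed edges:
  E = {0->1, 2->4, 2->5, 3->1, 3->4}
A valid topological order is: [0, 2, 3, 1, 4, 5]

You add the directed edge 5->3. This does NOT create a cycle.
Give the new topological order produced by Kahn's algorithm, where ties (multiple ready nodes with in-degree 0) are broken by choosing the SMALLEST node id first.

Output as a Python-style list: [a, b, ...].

Old toposort: [0, 2, 3, 1, 4, 5]
Added edge: 5->3
Position of 5 (5) > position of 3 (2). Must reorder: 5 must now come before 3.
Run Kahn's algorithm (break ties by smallest node id):
  initial in-degrees: [0, 2, 0, 1, 2, 1]
  ready (indeg=0): [0, 2]
  pop 0: indeg[1]->1 | ready=[2] | order so far=[0]
  pop 2: indeg[4]->1; indeg[5]->0 | ready=[5] | order so far=[0, 2]
  pop 5: indeg[3]->0 | ready=[3] | order so far=[0, 2, 5]
  pop 3: indeg[1]->0; indeg[4]->0 | ready=[1, 4] | order so far=[0, 2, 5, 3]
  pop 1: no out-edges | ready=[4] | order so far=[0, 2, 5, 3, 1]
  pop 4: no out-edges | ready=[] | order so far=[0, 2, 5, 3, 1, 4]
  Result: [0, 2, 5, 3, 1, 4]

Answer: [0, 2, 5, 3, 1, 4]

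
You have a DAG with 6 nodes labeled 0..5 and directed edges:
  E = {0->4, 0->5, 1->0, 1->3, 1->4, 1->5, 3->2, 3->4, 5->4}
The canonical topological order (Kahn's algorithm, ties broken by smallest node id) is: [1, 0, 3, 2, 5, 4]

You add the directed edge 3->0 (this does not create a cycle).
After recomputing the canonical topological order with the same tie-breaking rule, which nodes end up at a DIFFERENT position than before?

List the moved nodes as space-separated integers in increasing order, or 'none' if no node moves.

Answer: 0 3

Derivation:
Old toposort: [1, 0, 3, 2, 5, 4]
Added edge 3->0
Recompute Kahn (smallest-id tiebreak):
  initial in-degrees: [2, 0, 1, 1, 4, 2]
  ready (indeg=0): [1]
  pop 1: indeg[0]->1; indeg[3]->0; indeg[4]->3; indeg[5]->1 | ready=[3] | order so far=[1]
  pop 3: indeg[0]->0; indeg[2]->0; indeg[4]->2 | ready=[0, 2] | order so far=[1, 3]
  pop 0: indeg[4]->1; indeg[5]->0 | ready=[2, 5] | order so far=[1, 3, 0]
  pop 2: no out-edges | ready=[5] | order so far=[1, 3, 0, 2]
  pop 5: indeg[4]->0 | ready=[4] | order so far=[1, 3, 0, 2, 5]
  pop 4: no out-edges | ready=[] | order so far=[1, 3, 0, 2, 5, 4]
New canonical toposort: [1, 3, 0, 2, 5, 4]
Compare positions:
  Node 0: index 1 -> 2 (moved)
  Node 1: index 0 -> 0 (same)
  Node 2: index 3 -> 3 (same)
  Node 3: index 2 -> 1 (moved)
  Node 4: index 5 -> 5 (same)
  Node 5: index 4 -> 4 (same)
Nodes that changed position: 0 3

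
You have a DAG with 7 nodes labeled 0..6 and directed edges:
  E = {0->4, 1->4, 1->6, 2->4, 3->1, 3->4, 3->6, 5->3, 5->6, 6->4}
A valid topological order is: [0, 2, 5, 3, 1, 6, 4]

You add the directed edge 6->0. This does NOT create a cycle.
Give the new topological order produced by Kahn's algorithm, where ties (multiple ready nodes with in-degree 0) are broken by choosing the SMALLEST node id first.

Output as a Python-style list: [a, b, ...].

Old toposort: [0, 2, 5, 3, 1, 6, 4]
Added edge: 6->0
Position of 6 (5) > position of 0 (0). Must reorder: 6 must now come before 0.
Run Kahn's algorithm (break ties by smallest node id):
  initial in-degrees: [1, 1, 0, 1, 5, 0, 3]
  ready (indeg=0): [2, 5]
  pop 2: indeg[4]->4 | ready=[5] | order so far=[2]
  pop 5: indeg[3]->0; indeg[6]->2 | ready=[3] | order so far=[2, 5]
  pop 3: indeg[1]->0; indeg[4]->3; indeg[6]->1 | ready=[1] | order so far=[2, 5, 3]
  pop 1: indeg[4]->2; indeg[6]->0 | ready=[6] | order so far=[2, 5, 3, 1]
  pop 6: indeg[0]->0; indeg[4]->1 | ready=[0] | order so far=[2, 5, 3, 1, 6]
  pop 0: indeg[4]->0 | ready=[4] | order so far=[2, 5, 3, 1, 6, 0]
  pop 4: no out-edges | ready=[] | order so far=[2, 5, 3, 1, 6, 0, 4]
  Result: [2, 5, 3, 1, 6, 0, 4]

Answer: [2, 5, 3, 1, 6, 0, 4]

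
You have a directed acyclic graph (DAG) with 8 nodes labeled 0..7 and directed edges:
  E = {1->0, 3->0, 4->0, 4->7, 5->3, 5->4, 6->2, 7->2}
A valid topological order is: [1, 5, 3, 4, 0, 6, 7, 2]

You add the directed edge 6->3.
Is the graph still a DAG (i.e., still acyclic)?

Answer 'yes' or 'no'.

Given toposort: [1, 5, 3, 4, 0, 6, 7, 2]
Position of 6: index 5; position of 3: index 2
New edge 6->3: backward (u after v in old order)
Backward edge: old toposort is now invalid. Check if this creates a cycle.
Does 3 already reach 6? Reachable from 3: [0, 3]. NO -> still a DAG (reorder needed).
Still a DAG? yes

Answer: yes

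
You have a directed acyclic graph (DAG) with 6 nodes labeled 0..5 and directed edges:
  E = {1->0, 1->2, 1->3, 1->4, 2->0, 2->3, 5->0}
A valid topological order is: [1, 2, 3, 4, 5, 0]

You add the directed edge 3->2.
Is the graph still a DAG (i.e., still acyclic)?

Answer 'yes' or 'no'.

Answer: no

Derivation:
Given toposort: [1, 2, 3, 4, 5, 0]
Position of 3: index 2; position of 2: index 1
New edge 3->2: backward (u after v in old order)
Backward edge: old toposort is now invalid. Check if this creates a cycle.
Does 2 already reach 3? Reachable from 2: [0, 2, 3]. YES -> cycle!
Still a DAG? no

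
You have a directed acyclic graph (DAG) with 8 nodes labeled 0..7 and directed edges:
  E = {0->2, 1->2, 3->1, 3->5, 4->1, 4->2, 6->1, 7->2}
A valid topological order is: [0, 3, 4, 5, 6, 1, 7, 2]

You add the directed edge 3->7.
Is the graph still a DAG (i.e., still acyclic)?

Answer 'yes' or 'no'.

Answer: yes

Derivation:
Given toposort: [0, 3, 4, 5, 6, 1, 7, 2]
Position of 3: index 1; position of 7: index 6
New edge 3->7: forward
Forward edge: respects the existing order. Still a DAG, same toposort still valid.
Still a DAG? yes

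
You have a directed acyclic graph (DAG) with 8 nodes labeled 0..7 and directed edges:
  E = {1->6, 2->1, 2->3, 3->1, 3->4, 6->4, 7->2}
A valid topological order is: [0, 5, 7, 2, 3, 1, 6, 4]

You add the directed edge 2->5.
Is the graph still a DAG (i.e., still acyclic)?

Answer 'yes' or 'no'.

Answer: yes

Derivation:
Given toposort: [0, 5, 7, 2, 3, 1, 6, 4]
Position of 2: index 3; position of 5: index 1
New edge 2->5: backward (u after v in old order)
Backward edge: old toposort is now invalid. Check if this creates a cycle.
Does 5 already reach 2? Reachable from 5: [5]. NO -> still a DAG (reorder needed).
Still a DAG? yes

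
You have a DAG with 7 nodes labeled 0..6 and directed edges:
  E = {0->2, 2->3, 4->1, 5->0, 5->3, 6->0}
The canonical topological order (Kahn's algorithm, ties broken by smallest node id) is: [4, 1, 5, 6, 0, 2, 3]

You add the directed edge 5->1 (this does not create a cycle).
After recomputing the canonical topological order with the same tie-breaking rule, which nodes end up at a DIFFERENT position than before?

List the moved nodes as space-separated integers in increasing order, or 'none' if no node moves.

Old toposort: [4, 1, 5, 6, 0, 2, 3]
Added edge 5->1
Recompute Kahn (smallest-id tiebreak):
  initial in-degrees: [2, 2, 1, 2, 0, 0, 0]
  ready (indeg=0): [4, 5, 6]
  pop 4: indeg[1]->1 | ready=[5, 6] | order so far=[4]
  pop 5: indeg[0]->1; indeg[1]->0; indeg[3]->1 | ready=[1, 6] | order so far=[4, 5]
  pop 1: no out-edges | ready=[6] | order so far=[4, 5, 1]
  pop 6: indeg[0]->0 | ready=[0] | order so far=[4, 5, 1, 6]
  pop 0: indeg[2]->0 | ready=[2] | order so far=[4, 5, 1, 6, 0]
  pop 2: indeg[3]->0 | ready=[3] | order so far=[4, 5, 1, 6, 0, 2]
  pop 3: no out-edges | ready=[] | order so far=[4, 5, 1, 6, 0, 2, 3]
New canonical toposort: [4, 5, 1, 6, 0, 2, 3]
Compare positions:
  Node 0: index 4 -> 4 (same)
  Node 1: index 1 -> 2 (moved)
  Node 2: index 5 -> 5 (same)
  Node 3: index 6 -> 6 (same)
  Node 4: index 0 -> 0 (same)
  Node 5: index 2 -> 1 (moved)
  Node 6: index 3 -> 3 (same)
Nodes that changed position: 1 5

Answer: 1 5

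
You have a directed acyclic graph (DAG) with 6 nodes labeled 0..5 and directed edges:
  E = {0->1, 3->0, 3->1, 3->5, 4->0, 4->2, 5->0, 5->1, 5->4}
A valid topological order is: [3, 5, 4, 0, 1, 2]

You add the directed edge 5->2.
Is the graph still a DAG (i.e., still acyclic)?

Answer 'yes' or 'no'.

Answer: yes

Derivation:
Given toposort: [3, 5, 4, 0, 1, 2]
Position of 5: index 1; position of 2: index 5
New edge 5->2: forward
Forward edge: respects the existing order. Still a DAG, same toposort still valid.
Still a DAG? yes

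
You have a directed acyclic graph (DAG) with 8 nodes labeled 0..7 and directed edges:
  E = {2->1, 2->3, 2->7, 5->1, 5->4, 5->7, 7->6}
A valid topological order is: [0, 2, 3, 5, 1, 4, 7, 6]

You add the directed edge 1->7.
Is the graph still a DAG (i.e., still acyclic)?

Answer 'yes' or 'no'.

Answer: yes

Derivation:
Given toposort: [0, 2, 3, 5, 1, 4, 7, 6]
Position of 1: index 4; position of 7: index 6
New edge 1->7: forward
Forward edge: respects the existing order. Still a DAG, same toposort still valid.
Still a DAG? yes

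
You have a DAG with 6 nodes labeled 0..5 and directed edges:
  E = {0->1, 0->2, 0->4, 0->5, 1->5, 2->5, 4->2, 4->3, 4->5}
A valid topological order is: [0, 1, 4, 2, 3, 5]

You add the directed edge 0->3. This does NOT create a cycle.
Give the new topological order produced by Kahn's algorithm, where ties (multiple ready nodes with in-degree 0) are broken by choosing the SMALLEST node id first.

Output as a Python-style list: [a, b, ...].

Answer: [0, 1, 4, 2, 3, 5]

Derivation:
Old toposort: [0, 1, 4, 2, 3, 5]
Added edge: 0->3
Position of 0 (0) < position of 3 (4). Old order still valid.
Run Kahn's algorithm (break ties by smallest node id):
  initial in-degrees: [0, 1, 2, 2, 1, 4]
  ready (indeg=0): [0]
  pop 0: indeg[1]->0; indeg[2]->1; indeg[3]->1; indeg[4]->0; indeg[5]->3 | ready=[1, 4] | order so far=[0]
  pop 1: indeg[5]->2 | ready=[4] | order so far=[0, 1]
  pop 4: indeg[2]->0; indeg[3]->0; indeg[5]->1 | ready=[2, 3] | order so far=[0, 1, 4]
  pop 2: indeg[5]->0 | ready=[3, 5] | order so far=[0, 1, 4, 2]
  pop 3: no out-edges | ready=[5] | order so far=[0, 1, 4, 2, 3]
  pop 5: no out-edges | ready=[] | order so far=[0, 1, 4, 2, 3, 5]
  Result: [0, 1, 4, 2, 3, 5]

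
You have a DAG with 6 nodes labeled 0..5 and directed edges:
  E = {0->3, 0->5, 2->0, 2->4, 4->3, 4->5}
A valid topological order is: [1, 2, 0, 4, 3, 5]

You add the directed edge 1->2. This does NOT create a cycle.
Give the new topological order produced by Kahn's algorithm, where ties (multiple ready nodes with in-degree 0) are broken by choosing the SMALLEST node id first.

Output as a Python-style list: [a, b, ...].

Answer: [1, 2, 0, 4, 3, 5]

Derivation:
Old toposort: [1, 2, 0, 4, 3, 5]
Added edge: 1->2
Position of 1 (0) < position of 2 (1). Old order still valid.
Run Kahn's algorithm (break ties by smallest node id):
  initial in-degrees: [1, 0, 1, 2, 1, 2]
  ready (indeg=0): [1]
  pop 1: indeg[2]->0 | ready=[2] | order so far=[1]
  pop 2: indeg[0]->0; indeg[4]->0 | ready=[0, 4] | order so far=[1, 2]
  pop 0: indeg[3]->1; indeg[5]->1 | ready=[4] | order so far=[1, 2, 0]
  pop 4: indeg[3]->0; indeg[5]->0 | ready=[3, 5] | order so far=[1, 2, 0, 4]
  pop 3: no out-edges | ready=[5] | order so far=[1, 2, 0, 4, 3]
  pop 5: no out-edges | ready=[] | order so far=[1, 2, 0, 4, 3, 5]
  Result: [1, 2, 0, 4, 3, 5]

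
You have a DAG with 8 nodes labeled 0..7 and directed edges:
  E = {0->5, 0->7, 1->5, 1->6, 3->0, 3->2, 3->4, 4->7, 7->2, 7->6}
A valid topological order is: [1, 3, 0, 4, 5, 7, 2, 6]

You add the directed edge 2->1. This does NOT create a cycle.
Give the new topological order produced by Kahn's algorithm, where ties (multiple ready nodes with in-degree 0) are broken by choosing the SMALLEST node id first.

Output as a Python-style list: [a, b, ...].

Answer: [3, 0, 4, 7, 2, 1, 5, 6]

Derivation:
Old toposort: [1, 3, 0, 4, 5, 7, 2, 6]
Added edge: 2->1
Position of 2 (6) > position of 1 (0). Must reorder: 2 must now come before 1.
Run Kahn's algorithm (break ties by smallest node id):
  initial in-degrees: [1, 1, 2, 0, 1, 2, 2, 2]
  ready (indeg=0): [3]
  pop 3: indeg[0]->0; indeg[2]->1; indeg[4]->0 | ready=[0, 4] | order so far=[3]
  pop 0: indeg[5]->1; indeg[7]->1 | ready=[4] | order so far=[3, 0]
  pop 4: indeg[7]->0 | ready=[7] | order so far=[3, 0, 4]
  pop 7: indeg[2]->0; indeg[6]->1 | ready=[2] | order so far=[3, 0, 4, 7]
  pop 2: indeg[1]->0 | ready=[1] | order so far=[3, 0, 4, 7, 2]
  pop 1: indeg[5]->0; indeg[6]->0 | ready=[5, 6] | order so far=[3, 0, 4, 7, 2, 1]
  pop 5: no out-edges | ready=[6] | order so far=[3, 0, 4, 7, 2, 1, 5]
  pop 6: no out-edges | ready=[] | order so far=[3, 0, 4, 7, 2, 1, 5, 6]
  Result: [3, 0, 4, 7, 2, 1, 5, 6]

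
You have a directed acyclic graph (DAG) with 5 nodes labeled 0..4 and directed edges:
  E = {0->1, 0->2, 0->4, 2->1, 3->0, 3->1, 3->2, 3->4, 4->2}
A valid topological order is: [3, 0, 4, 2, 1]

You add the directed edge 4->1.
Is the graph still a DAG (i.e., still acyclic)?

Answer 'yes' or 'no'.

Answer: yes

Derivation:
Given toposort: [3, 0, 4, 2, 1]
Position of 4: index 2; position of 1: index 4
New edge 4->1: forward
Forward edge: respects the existing order. Still a DAG, same toposort still valid.
Still a DAG? yes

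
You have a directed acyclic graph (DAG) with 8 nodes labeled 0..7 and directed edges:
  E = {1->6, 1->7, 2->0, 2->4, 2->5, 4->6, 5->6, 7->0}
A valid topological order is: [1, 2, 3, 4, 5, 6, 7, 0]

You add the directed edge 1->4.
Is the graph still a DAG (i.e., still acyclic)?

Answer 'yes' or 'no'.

Given toposort: [1, 2, 3, 4, 5, 6, 7, 0]
Position of 1: index 0; position of 4: index 3
New edge 1->4: forward
Forward edge: respects the existing order. Still a DAG, same toposort still valid.
Still a DAG? yes

Answer: yes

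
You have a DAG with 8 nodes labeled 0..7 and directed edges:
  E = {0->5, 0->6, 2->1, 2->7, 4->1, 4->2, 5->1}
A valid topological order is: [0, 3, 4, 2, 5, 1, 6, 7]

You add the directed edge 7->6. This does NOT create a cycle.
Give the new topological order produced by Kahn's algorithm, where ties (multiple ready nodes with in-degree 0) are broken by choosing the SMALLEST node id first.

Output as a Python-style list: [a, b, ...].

Answer: [0, 3, 4, 2, 5, 1, 7, 6]

Derivation:
Old toposort: [0, 3, 4, 2, 5, 1, 6, 7]
Added edge: 7->6
Position of 7 (7) > position of 6 (6). Must reorder: 7 must now come before 6.
Run Kahn's algorithm (break ties by smallest node id):
  initial in-degrees: [0, 3, 1, 0, 0, 1, 2, 1]
  ready (indeg=0): [0, 3, 4]
  pop 0: indeg[5]->0; indeg[6]->1 | ready=[3, 4, 5] | order so far=[0]
  pop 3: no out-edges | ready=[4, 5] | order so far=[0, 3]
  pop 4: indeg[1]->2; indeg[2]->0 | ready=[2, 5] | order so far=[0, 3, 4]
  pop 2: indeg[1]->1; indeg[7]->0 | ready=[5, 7] | order so far=[0, 3, 4, 2]
  pop 5: indeg[1]->0 | ready=[1, 7] | order so far=[0, 3, 4, 2, 5]
  pop 1: no out-edges | ready=[7] | order so far=[0, 3, 4, 2, 5, 1]
  pop 7: indeg[6]->0 | ready=[6] | order so far=[0, 3, 4, 2, 5, 1, 7]
  pop 6: no out-edges | ready=[] | order so far=[0, 3, 4, 2, 5, 1, 7, 6]
  Result: [0, 3, 4, 2, 5, 1, 7, 6]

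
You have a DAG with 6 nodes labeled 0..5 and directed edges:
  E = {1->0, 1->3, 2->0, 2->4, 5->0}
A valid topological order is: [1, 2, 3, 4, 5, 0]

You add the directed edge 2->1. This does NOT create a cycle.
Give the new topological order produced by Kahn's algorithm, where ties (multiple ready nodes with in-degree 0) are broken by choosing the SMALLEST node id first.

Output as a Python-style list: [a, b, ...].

Old toposort: [1, 2, 3, 4, 5, 0]
Added edge: 2->1
Position of 2 (1) > position of 1 (0). Must reorder: 2 must now come before 1.
Run Kahn's algorithm (break ties by smallest node id):
  initial in-degrees: [3, 1, 0, 1, 1, 0]
  ready (indeg=0): [2, 5]
  pop 2: indeg[0]->2; indeg[1]->0; indeg[4]->0 | ready=[1, 4, 5] | order so far=[2]
  pop 1: indeg[0]->1; indeg[3]->0 | ready=[3, 4, 5] | order so far=[2, 1]
  pop 3: no out-edges | ready=[4, 5] | order so far=[2, 1, 3]
  pop 4: no out-edges | ready=[5] | order so far=[2, 1, 3, 4]
  pop 5: indeg[0]->0 | ready=[0] | order so far=[2, 1, 3, 4, 5]
  pop 0: no out-edges | ready=[] | order so far=[2, 1, 3, 4, 5, 0]
  Result: [2, 1, 3, 4, 5, 0]

Answer: [2, 1, 3, 4, 5, 0]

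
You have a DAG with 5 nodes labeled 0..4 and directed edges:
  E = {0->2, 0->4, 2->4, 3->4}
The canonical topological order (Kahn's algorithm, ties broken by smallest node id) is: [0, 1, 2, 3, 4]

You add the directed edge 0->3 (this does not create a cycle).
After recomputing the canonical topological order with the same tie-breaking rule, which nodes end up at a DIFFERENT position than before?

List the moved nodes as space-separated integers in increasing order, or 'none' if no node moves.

Old toposort: [0, 1, 2, 3, 4]
Added edge 0->3
Recompute Kahn (smallest-id tiebreak):
  initial in-degrees: [0, 0, 1, 1, 3]
  ready (indeg=0): [0, 1]
  pop 0: indeg[2]->0; indeg[3]->0; indeg[4]->2 | ready=[1, 2, 3] | order so far=[0]
  pop 1: no out-edges | ready=[2, 3] | order so far=[0, 1]
  pop 2: indeg[4]->1 | ready=[3] | order so far=[0, 1, 2]
  pop 3: indeg[4]->0 | ready=[4] | order so far=[0, 1, 2, 3]
  pop 4: no out-edges | ready=[] | order so far=[0, 1, 2, 3, 4]
New canonical toposort: [0, 1, 2, 3, 4]
Compare positions:
  Node 0: index 0 -> 0 (same)
  Node 1: index 1 -> 1 (same)
  Node 2: index 2 -> 2 (same)
  Node 3: index 3 -> 3 (same)
  Node 4: index 4 -> 4 (same)
Nodes that changed position: none

Answer: none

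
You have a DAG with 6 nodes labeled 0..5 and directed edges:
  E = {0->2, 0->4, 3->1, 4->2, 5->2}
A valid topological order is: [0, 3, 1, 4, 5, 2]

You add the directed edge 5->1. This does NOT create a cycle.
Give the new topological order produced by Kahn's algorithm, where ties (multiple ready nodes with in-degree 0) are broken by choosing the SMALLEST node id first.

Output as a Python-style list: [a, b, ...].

Old toposort: [0, 3, 1, 4, 5, 2]
Added edge: 5->1
Position of 5 (4) > position of 1 (2). Must reorder: 5 must now come before 1.
Run Kahn's algorithm (break ties by smallest node id):
  initial in-degrees: [0, 2, 3, 0, 1, 0]
  ready (indeg=0): [0, 3, 5]
  pop 0: indeg[2]->2; indeg[4]->0 | ready=[3, 4, 5] | order so far=[0]
  pop 3: indeg[1]->1 | ready=[4, 5] | order so far=[0, 3]
  pop 4: indeg[2]->1 | ready=[5] | order so far=[0, 3, 4]
  pop 5: indeg[1]->0; indeg[2]->0 | ready=[1, 2] | order so far=[0, 3, 4, 5]
  pop 1: no out-edges | ready=[2] | order so far=[0, 3, 4, 5, 1]
  pop 2: no out-edges | ready=[] | order so far=[0, 3, 4, 5, 1, 2]
  Result: [0, 3, 4, 5, 1, 2]

Answer: [0, 3, 4, 5, 1, 2]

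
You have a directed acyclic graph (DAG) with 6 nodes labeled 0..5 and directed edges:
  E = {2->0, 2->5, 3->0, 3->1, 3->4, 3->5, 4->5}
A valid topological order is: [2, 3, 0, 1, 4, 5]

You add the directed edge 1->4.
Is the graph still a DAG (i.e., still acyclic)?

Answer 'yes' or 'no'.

Answer: yes

Derivation:
Given toposort: [2, 3, 0, 1, 4, 5]
Position of 1: index 3; position of 4: index 4
New edge 1->4: forward
Forward edge: respects the existing order. Still a DAG, same toposort still valid.
Still a DAG? yes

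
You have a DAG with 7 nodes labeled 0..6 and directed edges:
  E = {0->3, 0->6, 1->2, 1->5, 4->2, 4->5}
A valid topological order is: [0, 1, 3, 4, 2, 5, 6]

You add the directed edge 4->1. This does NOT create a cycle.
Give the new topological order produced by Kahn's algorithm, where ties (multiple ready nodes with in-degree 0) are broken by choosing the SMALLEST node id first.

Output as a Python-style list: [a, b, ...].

Answer: [0, 3, 4, 1, 2, 5, 6]

Derivation:
Old toposort: [0, 1, 3, 4, 2, 5, 6]
Added edge: 4->1
Position of 4 (3) > position of 1 (1). Must reorder: 4 must now come before 1.
Run Kahn's algorithm (break ties by smallest node id):
  initial in-degrees: [0, 1, 2, 1, 0, 2, 1]
  ready (indeg=0): [0, 4]
  pop 0: indeg[3]->0; indeg[6]->0 | ready=[3, 4, 6] | order so far=[0]
  pop 3: no out-edges | ready=[4, 6] | order so far=[0, 3]
  pop 4: indeg[1]->0; indeg[2]->1; indeg[5]->1 | ready=[1, 6] | order so far=[0, 3, 4]
  pop 1: indeg[2]->0; indeg[5]->0 | ready=[2, 5, 6] | order so far=[0, 3, 4, 1]
  pop 2: no out-edges | ready=[5, 6] | order so far=[0, 3, 4, 1, 2]
  pop 5: no out-edges | ready=[6] | order so far=[0, 3, 4, 1, 2, 5]
  pop 6: no out-edges | ready=[] | order so far=[0, 3, 4, 1, 2, 5, 6]
  Result: [0, 3, 4, 1, 2, 5, 6]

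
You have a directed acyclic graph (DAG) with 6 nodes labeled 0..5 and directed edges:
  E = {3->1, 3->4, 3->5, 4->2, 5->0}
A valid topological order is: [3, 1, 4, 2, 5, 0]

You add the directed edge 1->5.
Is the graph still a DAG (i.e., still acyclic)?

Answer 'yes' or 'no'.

Given toposort: [3, 1, 4, 2, 5, 0]
Position of 1: index 1; position of 5: index 4
New edge 1->5: forward
Forward edge: respects the existing order. Still a DAG, same toposort still valid.
Still a DAG? yes

Answer: yes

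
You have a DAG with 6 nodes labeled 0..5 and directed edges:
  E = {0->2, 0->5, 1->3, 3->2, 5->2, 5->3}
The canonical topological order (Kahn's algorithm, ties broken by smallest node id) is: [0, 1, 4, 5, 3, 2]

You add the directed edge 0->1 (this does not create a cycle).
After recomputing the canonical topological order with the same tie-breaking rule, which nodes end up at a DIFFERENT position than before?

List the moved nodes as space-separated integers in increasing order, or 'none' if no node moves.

Old toposort: [0, 1, 4, 5, 3, 2]
Added edge 0->1
Recompute Kahn (smallest-id tiebreak):
  initial in-degrees: [0, 1, 3, 2, 0, 1]
  ready (indeg=0): [0, 4]
  pop 0: indeg[1]->0; indeg[2]->2; indeg[5]->0 | ready=[1, 4, 5] | order so far=[0]
  pop 1: indeg[3]->1 | ready=[4, 5] | order so far=[0, 1]
  pop 4: no out-edges | ready=[5] | order so far=[0, 1, 4]
  pop 5: indeg[2]->1; indeg[3]->0 | ready=[3] | order so far=[0, 1, 4, 5]
  pop 3: indeg[2]->0 | ready=[2] | order so far=[0, 1, 4, 5, 3]
  pop 2: no out-edges | ready=[] | order so far=[0, 1, 4, 5, 3, 2]
New canonical toposort: [0, 1, 4, 5, 3, 2]
Compare positions:
  Node 0: index 0 -> 0 (same)
  Node 1: index 1 -> 1 (same)
  Node 2: index 5 -> 5 (same)
  Node 3: index 4 -> 4 (same)
  Node 4: index 2 -> 2 (same)
  Node 5: index 3 -> 3 (same)
Nodes that changed position: none

Answer: none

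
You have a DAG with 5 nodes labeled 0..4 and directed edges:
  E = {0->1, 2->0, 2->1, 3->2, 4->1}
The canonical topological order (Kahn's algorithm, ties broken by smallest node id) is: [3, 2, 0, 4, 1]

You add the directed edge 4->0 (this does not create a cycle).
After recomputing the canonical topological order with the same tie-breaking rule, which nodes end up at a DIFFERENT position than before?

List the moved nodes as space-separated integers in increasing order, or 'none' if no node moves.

Old toposort: [3, 2, 0, 4, 1]
Added edge 4->0
Recompute Kahn (smallest-id tiebreak):
  initial in-degrees: [2, 3, 1, 0, 0]
  ready (indeg=0): [3, 4]
  pop 3: indeg[2]->0 | ready=[2, 4] | order so far=[3]
  pop 2: indeg[0]->1; indeg[1]->2 | ready=[4] | order so far=[3, 2]
  pop 4: indeg[0]->0; indeg[1]->1 | ready=[0] | order so far=[3, 2, 4]
  pop 0: indeg[1]->0 | ready=[1] | order so far=[3, 2, 4, 0]
  pop 1: no out-edges | ready=[] | order so far=[3, 2, 4, 0, 1]
New canonical toposort: [3, 2, 4, 0, 1]
Compare positions:
  Node 0: index 2 -> 3 (moved)
  Node 1: index 4 -> 4 (same)
  Node 2: index 1 -> 1 (same)
  Node 3: index 0 -> 0 (same)
  Node 4: index 3 -> 2 (moved)
Nodes that changed position: 0 4

Answer: 0 4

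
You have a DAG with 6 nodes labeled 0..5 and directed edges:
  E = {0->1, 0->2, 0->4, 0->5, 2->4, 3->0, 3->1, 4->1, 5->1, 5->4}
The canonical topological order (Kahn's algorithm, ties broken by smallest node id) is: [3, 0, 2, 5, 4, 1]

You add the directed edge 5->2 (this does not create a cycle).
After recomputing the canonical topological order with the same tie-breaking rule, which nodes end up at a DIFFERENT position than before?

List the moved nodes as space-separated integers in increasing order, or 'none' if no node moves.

Old toposort: [3, 0, 2, 5, 4, 1]
Added edge 5->2
Recompute Kahn (smallest-id tiebreak):
  initial in-degrees: [1, 4, 2, 0, 3, 1]
  ready (indeg=0): [3]
  pop 3: indeg[0]->0; indeg[1]->3 | ready=[0] | order so far=[3]
  pop 0: indeg[1]->2; indeg[2]->1; indeg[4]->2; indeg[5]->0 | ready=[5] | order so far=[3, 0]
  pop 5: indeg[1]->1; indeg[2]->0; indeg[4]->1 | ready=[2] | order so far=[3, 0, 5]
  pop 2: indeg[4]->0 | ready=[4] | order so far=[3, 0, 5, 2]
  pop 4: indeg[1]->0 | ready=[1] | order so far=[3, 0, 5, 2, 4]
  pop 1: no out-edges | ready=[] | order so far=[3, 0, 5, 2, 4, 1]
New canonical toposort: [3, 0, 5, 2, 4, 1]
Compare positions:
  Node 0: index 1 -> 1 (same)
  Node 1: index 5 -> 5 (same)
  Node 2: index 2 -> 3 (moved)
  Node 3: index 0 -> 0 (same)
  Node 4: index 4 -> 4 (same)
  Node 5: index 3 -> 2 (moved)
Nodes that changed position: 2 5

Answer: 2 5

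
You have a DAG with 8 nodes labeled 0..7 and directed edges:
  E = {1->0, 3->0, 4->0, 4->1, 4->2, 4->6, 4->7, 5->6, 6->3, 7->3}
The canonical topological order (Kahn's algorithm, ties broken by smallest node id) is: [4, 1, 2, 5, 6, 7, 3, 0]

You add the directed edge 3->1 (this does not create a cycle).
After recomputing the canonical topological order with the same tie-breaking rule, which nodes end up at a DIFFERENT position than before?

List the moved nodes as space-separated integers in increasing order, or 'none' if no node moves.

Answer: 1 2 3 5 6 7

Derivation:
Old toposort: [4, 1, 2, 5, 6, 7, 3, 0]
Added edge 3->1
Recompute Kahn (smallest-id tiebreak):
  initial in-degrees: [3, 2, 1, 2, 0, 0, 2, 1]
  ready (indeg=0): [4, 5]
  pop 4: indeg[0]->2; indeg[1]->1; indeg[2]->0; indeg[6]->1; indeg[7]->0 | ready=[2, 5, 7] | order so far=[4]
  pop 2: no out-edges | ready=[5, 7] | order so far=[4, 2]
  pop 5: indeg[6]->0 | ready=[6, 7] | order so far=[4, 2, 5]
  pop 6: indeg[3]->1 | ready=[7] | order so far=[4, 2, 5, 6]
  pop 7: indeg[3]->0 | ready=[3] | order so far=[4, 2, 5, 6, 7]
  pop 3: indeg[0]->1; indeg[1]->0 | ready=[1] | order so far=[4, 2, 5, 6, 7, 3]
  pop 1: indeg[0]->0 | ready=[0] | order so far=[4, 2, 5, 6, 7, 3, 1]
  pop 0: no out-edges | ready=[] | order so far=[4, 2, 5, 6, 7, 3, 1, 0]
New canonical toposort: [4, 2, 5, 6, 7, 3, 1, 0]
Compare positions:
  Node 0: index 7 -> 7 (same)
  Node 1: index 1 -> 6 (moved)
  Node 2: index 2 -> 1 (moved)
  Node 3: index 6 -> 5 (moved)
  Node 4: index 0 -> 0 (same)
  Node 5: index 3 -> 2 (moved)
  Node 6: index 4 -> 3 (moved)
  Node 7: index 5 -> 4 (moved)
Nodes that changed position: 1 2 3 5 6 7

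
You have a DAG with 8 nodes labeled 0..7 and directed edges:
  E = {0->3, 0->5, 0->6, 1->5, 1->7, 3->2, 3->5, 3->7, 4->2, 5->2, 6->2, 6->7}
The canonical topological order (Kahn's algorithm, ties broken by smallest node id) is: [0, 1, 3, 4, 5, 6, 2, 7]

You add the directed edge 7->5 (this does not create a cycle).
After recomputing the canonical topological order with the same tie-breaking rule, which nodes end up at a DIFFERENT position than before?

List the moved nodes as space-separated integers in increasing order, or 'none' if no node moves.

Answer: 2 5 6 7

Derivation:
Old toposort: [0, 1, 3, 4, 5, 6, 2, 7]
Added edge 7->5
Recompute Kahn (smallest-id tiebreak):
  initial in-degrees: [0, 0, 4, 1, 0, 4, 1, 3]
  ready (indeg=0): [0, 1, 4]
  pop 0: indeg[3]->0; indeg[5]->3; indeg[6]->0 | ready=[1, 3, 4, 6] | order so far=[0]
  pop 1: indeg[5]->2; indeg[7]->2 | ready=[3, 4, 6] | order so far=[0, 1]
  pop 3: indeg[2]->3; indeg[5]->1; indeg[7]->1 | ready=[4, 6] | order so far=[0, 1, 3]
  pop 4: indeg[2]->2 | ready=[6] | order so far=[0, 1, 3, 4]
  pop 6: indeg[2]->1; indeg[7]->0 | ready=[7] | order so far=[0, 1, 3, 4, 6]
  pop 7: indeg[5]->0 | ready=[5] | order so far=[0, 1, 3, 4, 6, 7]
  pop 5: indeg[2]->0 | ready=[2] | order so far=[0, 1, 3, 4, 6, 7, 5]
  pop 2: no out-edges | ready=[] | order so far=[0, 1, 3, 4, 6, 7, 5, 2]
New canonical toposort: [0, 1, 3, 4, 6, 7, 5, 2]
Compare positions:
  Node 0: index 0 -> 0 (same)
  Node 1: index 1 -> 1 (same)
  Node 2: index 6 -> 7 (moved)
  Node 3: index 2 -> 2 (same)
  Node 4: index 3 -> 3 (same)
  Node 5: index 4 -> 6 (moved)
  Node 6: index 5 -> 4 (moved)
  Node 7: index 7 -> 5 (moved)
Nodes that changed position: 2 5 6 7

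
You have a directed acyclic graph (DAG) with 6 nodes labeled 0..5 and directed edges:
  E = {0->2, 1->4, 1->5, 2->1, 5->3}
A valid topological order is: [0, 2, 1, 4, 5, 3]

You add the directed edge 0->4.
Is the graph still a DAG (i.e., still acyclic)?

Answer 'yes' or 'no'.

Given toposort: [0, 2, 1, 4, 5, 3]
Position of 0: index 0; position of 4: index 3
New edge 0->4: forward
Forward edge: respects the existing order. Still a DAG, same toposort still valid.
Still a DAG? yes

Answer: yes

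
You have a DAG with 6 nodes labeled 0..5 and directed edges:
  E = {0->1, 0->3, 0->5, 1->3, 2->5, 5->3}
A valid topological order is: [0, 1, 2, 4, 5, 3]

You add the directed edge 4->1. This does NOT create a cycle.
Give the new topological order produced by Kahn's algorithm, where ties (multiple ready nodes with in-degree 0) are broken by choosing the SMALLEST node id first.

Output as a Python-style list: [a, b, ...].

Old toposort: [0, 1, 2, 4, 5, 3]
Added edge: 4->1
Position of 4 (3) > position of 1 (1). Must reorder: 4 must now come before 1.
Run Kahn's algorithm (break ties by smallest node id):
  initial in-degrees: [0, 2, 0, 3, 0, 2]
  ready (indeg=0): [0, 2, 4]
  pop 0: indeg[1]->1; indeg[3]->2; indeg[5]->1 | ready=[2, 4] | order so far=[0]
  pop 2: indeg[5]->0 | ready=[4, 5] | order so far=[0, 2]
  pop 4: indeg[1]->0 | ready=[1, 5] | order so far=[0, 2, 4]
  pop 1: indeg[3]->1 | ready=[5] | order so far=[0, 2, 4, 1]
  pop 5: indeg[3]->0 | ready=[3] | order so far=[0, 2, 4, 1, 5]
  pop 3: no out-edges | ready=[] | order so far=[0, 2, 4, 1, 5, 3]
  Result: [0, 2, 4, 1, 5, 3]

Answer: [0, 2, 4, 1, 5, 3]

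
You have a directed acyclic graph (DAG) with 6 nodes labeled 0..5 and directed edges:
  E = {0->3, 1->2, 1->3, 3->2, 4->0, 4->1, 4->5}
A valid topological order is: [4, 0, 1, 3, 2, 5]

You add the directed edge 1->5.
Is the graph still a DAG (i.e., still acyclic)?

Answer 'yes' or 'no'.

Given toposort: [4, 0, 1, 3, 2, 5]
Position of 1: index 2; position of 5: index 5
New edge 1->5: forward
Forward edge: respects the existing order. Still a DAG, same toposort still valid.
Still a DAG? yes

Answer: yes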